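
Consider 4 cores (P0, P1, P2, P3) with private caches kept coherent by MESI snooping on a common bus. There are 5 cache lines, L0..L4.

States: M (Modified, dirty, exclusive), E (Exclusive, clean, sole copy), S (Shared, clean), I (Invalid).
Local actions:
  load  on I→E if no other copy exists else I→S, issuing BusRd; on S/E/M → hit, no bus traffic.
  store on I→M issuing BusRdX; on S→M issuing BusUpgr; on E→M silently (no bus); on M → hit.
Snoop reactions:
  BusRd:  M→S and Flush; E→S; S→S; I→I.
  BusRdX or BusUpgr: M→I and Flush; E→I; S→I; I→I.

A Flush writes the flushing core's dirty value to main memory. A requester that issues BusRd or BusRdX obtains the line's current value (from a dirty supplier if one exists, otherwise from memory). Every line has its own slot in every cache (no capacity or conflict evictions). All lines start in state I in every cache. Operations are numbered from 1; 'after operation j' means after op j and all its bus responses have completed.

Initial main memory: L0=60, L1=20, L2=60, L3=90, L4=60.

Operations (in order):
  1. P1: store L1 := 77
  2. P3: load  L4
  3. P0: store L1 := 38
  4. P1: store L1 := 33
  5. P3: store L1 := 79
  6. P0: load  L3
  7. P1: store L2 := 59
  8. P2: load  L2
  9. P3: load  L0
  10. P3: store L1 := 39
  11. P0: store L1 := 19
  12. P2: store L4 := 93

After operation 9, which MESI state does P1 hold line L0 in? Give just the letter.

  op1 P1: store L1 := 77 → I/M/I/I on L1; bus BusRdX; mem=20
  op2 P3: load  L4 → I/I/I/E on L4; bus BusRd; mem=60
  op3 P0: store L1 := 38 → M/I/I/I on L1; bus BusRdX Flush; mem=77
  op4 P1: store L1 := 33 → I/M/I/I on L1; bus BusRdX Flush; mem=38
  op5 P3: store L1 := 79 → I/I/I/M on L1; bus BusRdX Flush; mem=33
  op6 P0: load  L3 → E/I/I/I on L3; bus BusRd; mem=90
  op7 P1: store L2 := 59 → I/M/I/I on L2; bus BusRdX; mem=60
  op8 P2: load  L2 → I/S/S/I on L2; bus BusRd Flush; mem=59
  op9 P3: load  L0 → I/I/I/E on L0; bus BusRd; mem=60
  op10 P3: store L1 := 39 → I/I/I/M on L1; bus (none); mem=33
  op11 P0: store L1 := 19 → M/I/I/I on L1; bus BusRdX Flush; mem=39
  op12 P2: store L4 := 93 → I/I/M/I on L4; bus BusRdX; mem=60

state = I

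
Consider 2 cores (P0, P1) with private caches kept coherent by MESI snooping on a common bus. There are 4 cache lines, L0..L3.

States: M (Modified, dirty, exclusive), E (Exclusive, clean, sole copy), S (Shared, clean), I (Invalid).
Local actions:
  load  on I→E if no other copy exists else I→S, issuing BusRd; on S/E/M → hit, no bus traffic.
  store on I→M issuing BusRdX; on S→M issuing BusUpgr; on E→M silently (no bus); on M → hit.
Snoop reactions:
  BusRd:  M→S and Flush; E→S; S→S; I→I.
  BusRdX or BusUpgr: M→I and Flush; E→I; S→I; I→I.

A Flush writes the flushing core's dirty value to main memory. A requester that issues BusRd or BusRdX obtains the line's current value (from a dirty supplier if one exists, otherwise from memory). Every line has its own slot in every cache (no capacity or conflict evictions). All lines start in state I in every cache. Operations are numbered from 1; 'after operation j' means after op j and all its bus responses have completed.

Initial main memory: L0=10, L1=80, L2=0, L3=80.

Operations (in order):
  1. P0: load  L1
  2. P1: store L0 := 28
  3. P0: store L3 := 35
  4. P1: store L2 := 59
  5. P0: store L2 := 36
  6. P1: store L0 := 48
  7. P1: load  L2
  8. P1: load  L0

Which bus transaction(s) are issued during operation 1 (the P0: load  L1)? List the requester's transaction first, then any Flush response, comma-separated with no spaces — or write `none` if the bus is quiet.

bus = BusRd

step 1: P0: load  L1  ⟶  EI  (L1)  txn=BusRd  M[L1]=80
step 2: P1: store L0 := 28  ⟶  IM  (L0)  txn=BusRdX  M[L0]=10
step 3: P0: store L3 := 35  ⟶  MI  (L3)  txn=BusRdX  M[L3]=80
step 4: P1: store L2 := 59  ⟶  IM  (L2)  txn=BusRdX  M[L2]=0
step 5: P0: store L2 := 36  ⟶  MI  (L2)  txn=BusRdX+Flush  M[L2]=59
step 6: P1: store L0 := 48  ⟶  IM  (L0)  txn=∅  M[L0]=10
step 7: P1: load  L2  ⟶  SS  (L2)  txn=BusRd+Flush  M[L2]=36
step 8: P1: load  L0  ⟶  IM  (L0)  txn=∅  M[L0]=10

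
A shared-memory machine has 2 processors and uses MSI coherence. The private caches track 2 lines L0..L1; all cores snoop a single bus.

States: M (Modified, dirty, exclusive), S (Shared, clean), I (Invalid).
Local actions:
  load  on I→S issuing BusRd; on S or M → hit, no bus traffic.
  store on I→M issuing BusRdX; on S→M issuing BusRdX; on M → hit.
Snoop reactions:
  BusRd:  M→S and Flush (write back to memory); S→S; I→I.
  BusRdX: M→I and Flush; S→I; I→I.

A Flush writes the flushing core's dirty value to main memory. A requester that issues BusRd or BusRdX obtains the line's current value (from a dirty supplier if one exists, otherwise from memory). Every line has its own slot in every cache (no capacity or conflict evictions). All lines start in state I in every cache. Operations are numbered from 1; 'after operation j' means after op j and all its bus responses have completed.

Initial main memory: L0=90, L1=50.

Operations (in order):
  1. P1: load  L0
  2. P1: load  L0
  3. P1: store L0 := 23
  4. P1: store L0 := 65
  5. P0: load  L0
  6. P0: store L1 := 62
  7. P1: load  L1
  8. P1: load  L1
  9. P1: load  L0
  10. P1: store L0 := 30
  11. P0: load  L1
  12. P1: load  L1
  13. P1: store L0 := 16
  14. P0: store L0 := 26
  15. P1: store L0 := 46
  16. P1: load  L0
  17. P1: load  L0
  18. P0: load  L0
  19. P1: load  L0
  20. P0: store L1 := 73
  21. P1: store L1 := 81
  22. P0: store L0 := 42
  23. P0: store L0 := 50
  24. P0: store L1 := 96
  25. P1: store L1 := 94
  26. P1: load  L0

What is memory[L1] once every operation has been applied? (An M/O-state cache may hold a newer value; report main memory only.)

  op1 P1: load  L0 → I/S on L0; bus BusRd; mem=90
  op2 P1: load  L0 → I/S on L0; bus (none); mem=90
  op3 P1: store L0 := 23 → I/M on L0; bus BusRdX; mem=90
  op4 P1: store L0 := 65 → I/M on L0; bus (none); mem=90
  op5 P0: load  L0 → S/S on L0; bus BusRd Flush; mem=65
  op6 P0: store L1 := 62 → M/I on L1; bus BusRdX; mem=50
  op7 P1: load  L1 → S/S on L1; bus BusRd Flush; mem=62
  op8 P1: load  L1 → S/S on L1; bus (none); mem=62
  op9 P1: load  L0 → S/S on L0; bus (none); mem=65
  op10 P1: store L0 := 30 → I/M on L0; bus BusRdX; mem=65
  op11 P0: load  L1 → S/S on L1; bus (none); mem=62
  op12 P1: load  L1 → S/S on L1; bus (none); mem=62
  op13 P1: store L0 := 16 → I/M on L0; bus (none); mem=65
  op14 P0: store L0 := 26 → M/I on L0; bus BusRdX Flush; mem=16
  op15 P1: store L0 := 46 → I/M on L0; bus BusRdX Flush; mem=26
  op16 P1: load  L0 → I/M on L0; bus (none); mem=26
  op17 P1: load  L0 → I/M on L0; bus (none); mem=26
  op18 P0: load  L0 → S/S on L0; bus BusRd Flush; mem=46
  op19 P1: load  L0 → S/S on L0; bus (none); mem=46
  op20 P0: store L1 := 73 → M/I on L1; bus BusRdX; mem=62
  op21 P1: store L1 := 81 → I/M on L1; bus BusRdX Flush; mem=73
  op22 P0: store L0 := 42 → M/I on L0; bus BusRdX; mem=46
  op23 P0: store L0 := 50 → M/I on L0; bus (none); mem=46
  op24 P0: store L1 := 96 → M/I on L1; bus BusRdX Flush; mem=81
  op25 P1: store L1 := 94 → I/M on L1; bus BusRdX Flush; mem=96
  op26 P1: load  L0 → S/S on L0; bus BusRd Flush; mem=50

memory[L1] = 96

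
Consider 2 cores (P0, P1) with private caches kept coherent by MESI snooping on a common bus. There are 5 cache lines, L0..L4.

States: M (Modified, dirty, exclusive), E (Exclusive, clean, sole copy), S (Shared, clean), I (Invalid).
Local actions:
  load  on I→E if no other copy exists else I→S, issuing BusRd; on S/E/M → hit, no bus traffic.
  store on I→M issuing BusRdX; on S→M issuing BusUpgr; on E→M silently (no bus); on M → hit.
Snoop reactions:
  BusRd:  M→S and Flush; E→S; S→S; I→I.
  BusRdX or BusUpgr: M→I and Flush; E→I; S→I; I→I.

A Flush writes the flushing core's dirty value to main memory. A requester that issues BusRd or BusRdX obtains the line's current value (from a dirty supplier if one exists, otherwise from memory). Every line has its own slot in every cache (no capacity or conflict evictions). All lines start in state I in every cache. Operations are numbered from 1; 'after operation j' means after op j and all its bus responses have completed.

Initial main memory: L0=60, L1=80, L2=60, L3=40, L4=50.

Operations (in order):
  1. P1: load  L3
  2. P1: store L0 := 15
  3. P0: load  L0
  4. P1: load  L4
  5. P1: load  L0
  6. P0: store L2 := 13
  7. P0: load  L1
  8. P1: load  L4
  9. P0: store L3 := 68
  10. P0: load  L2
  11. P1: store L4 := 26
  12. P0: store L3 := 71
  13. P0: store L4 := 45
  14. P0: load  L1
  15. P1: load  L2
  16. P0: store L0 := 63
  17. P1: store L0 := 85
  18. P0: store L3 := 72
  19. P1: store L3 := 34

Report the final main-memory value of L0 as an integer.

memory[L0] = 63

  op1 P1: load  L3 → I/E on L3; bus BusRd; mem=40
  op2 P1: store L0 := 15 → I/M on L0; bus BusRdX; mem=60
  op3 P0: load  L0 → S/S on L0; bus BusRd Flush; mem=15
  op4 P1: load  L4 → I/E on L4; bus BusRd; mem=50
  op5 P1: load  L0 → S/S on L0; bus (none); mem=15
  op6 P0: store L2 := 13 → M/I on L2; bus BusRdX; mem=60
  op7 P0: load  L1 → E/I on L1; bus BusRd; mem=80
  op8 P1: load  L4 → I/E on L4; bus (none); mem=50
  op9 P0: store L3 := 68 → M/I on L3; bus BusRdX; mem=40
  op10 P0: load  L2 → M/I on L2; bus (none); mem=60
  op11 P1: store L4 := 26 → I/M on L4; bus (none); mem=50
  op12 P0: store L3 := 71 → M/I on L3; bus (none); mem=40
  op13 P0: store L4 := 45 → M/I on L4; bus BusRdX Flush; mem=26
  op14 P0: load  L1 → E/I on L1; bus (none); mem=80
  op15 P1: load  L2 → S/S on L2; bus BusRd Flush; mem=13
  op16 P0: store L0 := 63 → M/I on L0; bus BusUpgr; mem=15
  op17 P1: store L0 := 85 → I/M on L0; bus BusRdX Flush; mem=63
  op18 P0: store L3 := 72 → M/I on L3; bus (none); mem=40
  op19 P1: store L3 := 34 → I/M on L3; bus BusRdX Flush; mem=72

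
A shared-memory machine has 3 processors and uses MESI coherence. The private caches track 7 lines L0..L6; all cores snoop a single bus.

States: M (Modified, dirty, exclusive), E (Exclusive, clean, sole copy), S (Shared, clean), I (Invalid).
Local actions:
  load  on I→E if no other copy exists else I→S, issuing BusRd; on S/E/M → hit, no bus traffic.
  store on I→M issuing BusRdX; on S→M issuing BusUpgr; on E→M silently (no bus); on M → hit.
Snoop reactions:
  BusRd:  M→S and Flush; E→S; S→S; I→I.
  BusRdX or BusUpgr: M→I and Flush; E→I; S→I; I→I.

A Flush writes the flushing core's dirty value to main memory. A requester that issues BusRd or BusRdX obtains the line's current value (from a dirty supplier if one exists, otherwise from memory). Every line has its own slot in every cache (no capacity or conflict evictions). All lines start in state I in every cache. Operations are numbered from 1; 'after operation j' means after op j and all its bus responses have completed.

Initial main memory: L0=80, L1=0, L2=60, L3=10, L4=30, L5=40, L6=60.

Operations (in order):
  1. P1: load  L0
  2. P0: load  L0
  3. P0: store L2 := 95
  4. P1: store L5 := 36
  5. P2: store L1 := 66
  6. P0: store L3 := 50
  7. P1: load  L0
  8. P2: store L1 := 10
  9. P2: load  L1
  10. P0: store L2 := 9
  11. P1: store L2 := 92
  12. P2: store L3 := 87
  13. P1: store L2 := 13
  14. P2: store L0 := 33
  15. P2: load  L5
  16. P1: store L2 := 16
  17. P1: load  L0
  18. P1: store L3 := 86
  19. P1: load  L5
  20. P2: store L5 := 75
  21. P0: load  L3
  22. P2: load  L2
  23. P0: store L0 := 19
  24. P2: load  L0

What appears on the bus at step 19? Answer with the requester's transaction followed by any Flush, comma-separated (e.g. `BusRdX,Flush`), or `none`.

bus = none

1. P1: load  L0  bus=[BusRd]  L0: P0=I P1=E P2=I  mem[L0]=80
2. P0: load  L0  bus=[BusRd]  L0: P0=S P1=S P2=I  mem[L0]=80
3. P0: store L2 := 95  bus=[BusRdX]  L2: P0=M P1=I P2=I  mem[L2]=60
4. P1: store L5 := 36  bus=[BusRdX]  L5: P0=I P1=M P2=I  mem[L5]=40
5. P2: store L1 := 66  bus=[BusRdX]  L1: P0=I P1=I P2=M  mem[L1]=0
6. P0: store L3 := 50  bus=[BusRdX]  L3: P0=M P1=I P2=I  mem[L3]=10
7. P1: load  L0  bus=[-]  L0: P0=S P1=S P2=I  mem[L0]=80
8. P2: store L1 := 10  bus=[-]  L1: P0=I P1=I P2=M  mem[L1]=0
9. P2: load  L1  bus=[-]  L1: P0=I P1=I P2=M  mem[L1]=0
10. P0: store L2 := 9  bus=[-]  L2: P0=M P1=I P2=I  mem[L2]=60
11. P1: store L2 := 92  bus=[BusRdX,Flush]  L2: P0=I P1=M P2=I  mem[L2]=9
12. P2: store L3 := 87  bus=[BusRdX,Flush]  L3: P0=I P1=I P2=M  mem[L3]=50
13. P1: store L2 := 13  bus=[-]  L2: P0=I P1=M P2=I  mem[L2]=9
14. P2: store L0 := 33  bus=[BusRdX]  L0: P0=I P1=I P2=M  mem[L0]=80
15. P2: load  L5  bus=[BusRd,Flush]  L5: P0=I P1=S P2=S  mem[L5]=36
16. P1: store L2 := 16  bus=[-]  L2: P0=I P1=M P2=I  mem[L2]=9
17. P1: load  L0  bus=[BusRd,Flush]  L0: P0=I P1=S P2=S  mem[L0]=33
18. P1: store L3 := 86  bus=[BusRdX,Flush]  L3: P0=I P1=M P2=I  mem[L3]=87
19. P1: load  L5  bus=[-]  L5: P0=I P1=S P2=S  mem[L5]=36
20. P2: store L5 := 75  bus=[BusUpgr]  L5: P0=I P1=I P2=M  mem[L5]=36
21. P0: load  L3  bus=[BusRd,Flush]  L3: P0=S P1=S P2=I  mem[L3]=86
22. P2: load  L2  bus=[BusRd,Flush]  L2: P0=I P1=S P2=S  mem[L2]=16
23. P0: store L0 := 19  bus=[BusRdX]  L0: P0=M P1=I P2=I  mem[L0]=33
24. P2: load  L0  bus=[BusRd,Flush]  L0: P0=S P1=I P2=S  mem[L0]=19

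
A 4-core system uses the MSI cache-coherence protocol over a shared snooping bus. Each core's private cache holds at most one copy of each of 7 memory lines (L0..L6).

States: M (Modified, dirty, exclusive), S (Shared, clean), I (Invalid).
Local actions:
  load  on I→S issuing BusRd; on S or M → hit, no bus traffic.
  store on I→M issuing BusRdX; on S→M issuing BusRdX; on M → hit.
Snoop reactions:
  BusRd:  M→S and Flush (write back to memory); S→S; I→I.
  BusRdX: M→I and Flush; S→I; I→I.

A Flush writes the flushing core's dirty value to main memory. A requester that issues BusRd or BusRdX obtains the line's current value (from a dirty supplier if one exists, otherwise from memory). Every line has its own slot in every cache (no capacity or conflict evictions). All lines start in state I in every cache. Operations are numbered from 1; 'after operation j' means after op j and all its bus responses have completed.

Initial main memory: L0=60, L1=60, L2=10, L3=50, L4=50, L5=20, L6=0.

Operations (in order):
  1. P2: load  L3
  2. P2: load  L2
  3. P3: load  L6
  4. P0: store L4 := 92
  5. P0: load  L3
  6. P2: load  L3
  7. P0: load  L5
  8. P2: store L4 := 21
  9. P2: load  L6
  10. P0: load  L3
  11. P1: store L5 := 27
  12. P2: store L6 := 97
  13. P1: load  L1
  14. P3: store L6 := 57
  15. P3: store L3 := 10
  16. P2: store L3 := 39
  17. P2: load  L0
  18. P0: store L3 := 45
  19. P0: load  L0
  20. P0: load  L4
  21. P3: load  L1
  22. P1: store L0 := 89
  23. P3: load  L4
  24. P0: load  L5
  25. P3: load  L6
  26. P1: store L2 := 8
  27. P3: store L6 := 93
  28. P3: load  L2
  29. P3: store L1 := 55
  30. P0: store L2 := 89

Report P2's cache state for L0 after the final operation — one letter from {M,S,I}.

1. P2: load  L3  bus=[BusRd]  L3: P0=I P1=I P2=S P3=I  mem[L3]=50
2. P2: load  L2  bus=[BusRd]  L2: P0=I P1=I P2=S P3=I  mem[L2]=10
3. P3: load  L6  bus=[BusRd]  L6: P0=I P1=I P2=I P3=S  mem[L6]=0
4. P0: store L4 := 92  bus=[BusRdX]  L4: P0=M P1=I P2=I P3=I  mem[L4]=50
5. P0: load  L3  bus=[BusRd]  L3: P0=S P1=I P2=S P3=I  mem[L3]=50
6. P2: load  L3  bus=[-]  L3: P0=S P1=I P2=S P3=I  mem[L3]=50
7. P0: load  L5  bus=[BusRd]  L5: P0=S P1=I P2=I P3=I  mem[L5]=20
8. P2: store L4 := 21  bus=[BusRdX,Flush]  L4: P0=I P1=I P2=M P3=I  mem[L4]=92
9. P2: load  L6  bus=[BusRd]  L6: P0=I P1=I P2=S P3=S  mem[L6]=0
10. P0: load  L3  bus=[-]  L3: P0=S P1=I P2=S P3=I  mem[L3]=50
11. P1: store L5 := 27  bus=[BusRdX]  L5: P0=I P1=M P2=I P3=I  mem[L5]=20
12. P2: store L6 := 97  bus=[BusRdX]  L6: P0=I P1=I P2=M P3=I  mem[L6]=0
13. P1: load  L1  bus=[BusRd]  L1: P0=I P1=S P2=I P3=I  mem[L1]=60
14. P3: store L6 := 57  bus=[BusRdX,Flush]  L6: P0=I P1=I P2=I P3=M  mem[L6]=97
15. P3: store L3 := 10  bus=[BusRdX]  L3: P0=I P1=I P2=I P3=M  mem[L3]=50
16. P2: store L3 := 39  bus=[BusRdX,Flush]  L3: P0=I P1=I P2=M P3=I  mem[L3]=10
17. P2: load  L0  bus=[BusRd]  L0: P0=I P1=I P2=S P3=I  mem[L0]=60
18. P0: store L3 := 45  bus=[BusRdX,Flush]  L3: P0=M P1=I P2=I P3=I  mem[L3]=39
19. P0: load  L0  bus=[BusRd]  L0: P0=S P1=I P2=S P3=I  mem[L0]=60
20. P0: load  L4  bus=[BusRd,Flush]  L4: P0=S P1=I P2=S P3=I  mem[L4]=21
21. P3: load  L1  bus=[BusRd]  L1: P0=I P1=S P2=I P3=S  mem[L1]=60
22. P1: store L0 := 89  bus=[BusRdX]  L0: P0=I P1=M P2=I P3=I  mem[L0]=60
23. P3: load  L4  bus=[BusRd]  L4: P0=S P1=I P2=S P3=S  mem[L4]=21
24. P0: load  L5  bus=[BusRd,Flush]  L5: P0=S P1=S P2=I P3=I  mem[L5]=27
25. P3: load  L6  bus=[-]  L6: P0=I P1=I P2=I P3=M  mem[L6]=97
26. P1: store L2 := 8  bus=[BusRdX]  L2: P0=I P1=M P2=I P3=I  mem[L2]=10
27. P3: store L6 := 93  bus=[-]  L6: P0=I P1=I P2=I P3=M  mem[L6]=97
28. P3: load  L2  bus=[BusRd,Flush]  L2: P0=I P1=S P2=I P3=S  mem[L2]=8
29. P3: store L1 := 55  bus=[BusRdX]  L1: P0=I P1=I P2=I P3=M  mem[L1]=60
30. P0: store L2 := 89  bus=[BusRdX]  L2: P0=M P1=I P2=I P3=I  mem[L2]=8

state = I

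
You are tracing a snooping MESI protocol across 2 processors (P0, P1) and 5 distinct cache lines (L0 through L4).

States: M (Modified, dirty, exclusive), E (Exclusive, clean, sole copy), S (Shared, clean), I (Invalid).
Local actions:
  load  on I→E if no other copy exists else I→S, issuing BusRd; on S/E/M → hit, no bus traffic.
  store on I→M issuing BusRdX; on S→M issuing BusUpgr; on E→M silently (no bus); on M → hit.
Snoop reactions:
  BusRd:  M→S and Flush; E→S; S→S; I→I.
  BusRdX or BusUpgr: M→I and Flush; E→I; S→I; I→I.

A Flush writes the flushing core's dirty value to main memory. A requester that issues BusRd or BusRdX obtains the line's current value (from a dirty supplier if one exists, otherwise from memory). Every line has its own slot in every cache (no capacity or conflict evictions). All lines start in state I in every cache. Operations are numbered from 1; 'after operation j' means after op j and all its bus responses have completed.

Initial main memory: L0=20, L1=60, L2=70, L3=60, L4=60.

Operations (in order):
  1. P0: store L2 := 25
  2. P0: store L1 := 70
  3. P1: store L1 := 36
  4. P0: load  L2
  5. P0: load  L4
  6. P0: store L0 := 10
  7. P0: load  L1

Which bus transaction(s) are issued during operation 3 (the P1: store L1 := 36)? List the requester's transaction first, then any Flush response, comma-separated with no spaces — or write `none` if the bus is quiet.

bus = BusRdX,Flush

step 1: P0: store L2 := 25  ⟶  MI  (L2)  txn=BusRdX  M[L2]=70
step 2: P0: store L1 := 70  ⟶  MI  (L1)  txn=BusRdX  M[L1]=60
step 3: P1: store L1 := 36  ⟶  IM  (L1)  txn=BusRdX+Flush  M[L1]=70
step 4: P0: load  L2  ⟶  MI  (L2)  txn=∅  M[L2]=70
step 5: P0: load  L4  ⟶  EI  (L4)  txn=BusRd  M[L4]=60
step 6: P0: store L0 := 10  ⟶  MI  (L0)  txn=BusRdX  M[L0]=20
step 7: P0: load  L1  ⟶  SS  (L1)  txn=BusRd+Flush  M[L1]=36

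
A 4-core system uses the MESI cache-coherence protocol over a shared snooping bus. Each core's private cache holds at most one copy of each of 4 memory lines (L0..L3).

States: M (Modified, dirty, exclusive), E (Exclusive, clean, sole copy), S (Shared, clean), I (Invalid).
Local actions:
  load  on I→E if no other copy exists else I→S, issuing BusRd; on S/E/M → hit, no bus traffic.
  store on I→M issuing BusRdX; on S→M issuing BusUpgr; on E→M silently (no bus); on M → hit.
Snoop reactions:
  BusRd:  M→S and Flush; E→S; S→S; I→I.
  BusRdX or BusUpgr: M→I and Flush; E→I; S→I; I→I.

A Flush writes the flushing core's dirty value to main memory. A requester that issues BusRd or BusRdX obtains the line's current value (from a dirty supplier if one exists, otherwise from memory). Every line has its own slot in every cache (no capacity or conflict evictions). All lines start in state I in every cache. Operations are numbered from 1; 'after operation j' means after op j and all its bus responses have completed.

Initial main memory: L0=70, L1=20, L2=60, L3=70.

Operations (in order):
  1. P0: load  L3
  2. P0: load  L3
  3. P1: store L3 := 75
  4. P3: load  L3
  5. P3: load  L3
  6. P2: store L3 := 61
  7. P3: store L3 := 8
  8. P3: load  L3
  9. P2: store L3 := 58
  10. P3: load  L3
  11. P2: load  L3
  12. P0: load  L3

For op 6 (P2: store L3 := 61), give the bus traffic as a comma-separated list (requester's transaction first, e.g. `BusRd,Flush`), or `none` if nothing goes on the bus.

bus = BusRdX

[1] P0: load  L3 | P0:E(70), P1:I, P2:I, P3:I | bus: BusRd
[2] P0: load  L3 | P0:E(70), P1:I, P2:I, P3:I | bus: none
[3] P1: store L3 := 75 | P0:I, P1:M(75), P2:I, P3:I | bus: BusRdX
[4] P3: load  L3 | P0:I, P1:S(75), P2:I, P3:S(75) | bus: BusRd,Flush
[5] P3: load  L3 | P0:I, P1:S(75), P2:I, P3:S(75) | bus: none
[6] P2: store L3 := 61 | P0:I, P1:I, P2:M(61), P3:I | bus: BusRdX
[7] P3: store L3 := 8 | P0:I, P1:I, P2:I, P3:M(8) | bus: BusRdX,Flush
[8] P3: load  L3 | P0:I, P1:I, P2:I, P3:M(8) | bus: none
[9] P2: store L3 := 58 | P0:I, P1:I, P2:M(58), P3:I | bus: BusRdX,Flush
[10] P3: load  L3 | P0:I, P1:I, P2:S(58), P3:S(58) | bus: BusRd,Flush
[11] P2: load  L3 | P0:I, P1:I, P2:S(58), P3:S(58) | bus: none
[12] P0: load  L3 | P0:S(58), P1:I, P2:S(58), P3:S(58) | bus: BusRd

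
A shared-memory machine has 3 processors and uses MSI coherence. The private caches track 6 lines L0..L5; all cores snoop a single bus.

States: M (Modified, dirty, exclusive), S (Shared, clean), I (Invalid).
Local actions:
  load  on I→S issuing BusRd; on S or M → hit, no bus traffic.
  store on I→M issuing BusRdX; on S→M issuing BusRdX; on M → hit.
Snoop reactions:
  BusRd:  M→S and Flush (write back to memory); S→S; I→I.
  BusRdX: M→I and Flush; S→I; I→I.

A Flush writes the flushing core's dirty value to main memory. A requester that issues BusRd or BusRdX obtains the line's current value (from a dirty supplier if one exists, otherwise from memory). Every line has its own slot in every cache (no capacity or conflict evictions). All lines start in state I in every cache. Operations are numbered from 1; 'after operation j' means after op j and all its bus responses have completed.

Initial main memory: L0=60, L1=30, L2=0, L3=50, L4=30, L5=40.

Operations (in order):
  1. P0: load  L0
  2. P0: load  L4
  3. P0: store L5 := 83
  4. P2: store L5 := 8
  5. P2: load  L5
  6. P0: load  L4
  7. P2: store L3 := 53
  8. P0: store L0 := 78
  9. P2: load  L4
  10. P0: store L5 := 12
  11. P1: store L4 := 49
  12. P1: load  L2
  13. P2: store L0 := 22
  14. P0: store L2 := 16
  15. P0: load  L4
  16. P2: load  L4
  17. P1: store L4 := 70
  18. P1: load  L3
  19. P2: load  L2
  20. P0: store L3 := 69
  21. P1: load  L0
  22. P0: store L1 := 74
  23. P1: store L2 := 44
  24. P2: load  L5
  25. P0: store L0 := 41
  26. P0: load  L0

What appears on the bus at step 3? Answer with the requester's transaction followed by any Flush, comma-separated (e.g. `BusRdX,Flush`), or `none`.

bus = BusRdX

step 1: P0: load  L0  ⟶  SII  (L0)  txn=BusRd  M[L0]=60
step 2: P0: load  L4  ⟶  SII  (L4)  txn=BusRd  M[L4]=30
step 3: P0: store L5 := 83  ⟶  MII  (L5)  txn=BusRdX  M[L5]=40
step 4: P2: store L5 := 8  ⟶  IIM  (L5)  txn=BusRdX+Flush  M[L5]=83
step 5: P2: load  L5  ⟶  IIM  (L5)  txn=∅  M[L5]=83
step 6: P0: load  L4  ⟶  SII  (L4)  txn=∅  M[L4]=30
step 7: P2: store L3 := 53  ⟶  IIM  (L3)  txn=BusRdX  M[L3]=50
step 8: P0: store L0 := 78  ⟶  MII  (L0)  txn=BusRdX  M[L0]=60
step 9: P2: load  L4  ⟶  SIS  (L4)  txn=BusRd  M[L4]=30
step 10: P0: store L5 := 12  ⟶  MII  (L5)  txn=BusRdX+Flush  M[L5]=8
step 11: P1: store L4 := 49  ⟶  IMI  (L4)  txn=BusRdX  M[L4]=30
step 12: P1: load  L2  ⟶  ISI  (L2)  txn=BusRd  M[L2]=0
step 13: P2: store L0 := 22  ⟶  IIM  (L0)  txn=BusRdX+Flush  M[L0]=78
step 14: P0: store L2 := 16  ⟶  MII  (L2)  txn=BusRdX  M[L2]=0
step 15: P0: load  L4  ⟶  SSI  (L4)  txn=BusRd+Flush  M[L4]=49
step 16: P2: load  L4  ⟶  SSS  (L4)  txn=BusRd  M[L4]=49
step 17: P1: store L4 := 70  ⟶  IMI  (L4)  txn=BusRdX  M[L4]=49
step 18: P1: load  L3  ⟶  ISS  (L3)  txn=BusRd+Flush  M[L3]=53
step 19: P2: load  L2  ⟶  SIS  (L2)  txn=BusRd+Flush  M[L2]=16
step 20: P0: store L3 := 69  ⟶  MII  (L3)  txn=BusRdX  M[L3]=53
step 21: P1: load  L0  ⟶  ISS  (L0)  txn=BusRd+Flush  M[L0]=22
step 22: P0: store L1 := 74  ⟶  MII  (L1)  txn=BusRdX  M[L1]=30
step 23: P1: store L2 := 44  ⟶  IMI  (L2)  txn=BusRdX  M[L2]=16
step 24: P2: load  L5  ⟶  SIS  (L5)  txn=BusRd+Flush  M[L5]=12
step 25: P0: store L0 := 41  ⟶  MII  (L0)  txn=BusRdX  M[L0]=22
step 26: P0: load  L0  ⟶  MII  (L0)  txn=∅  M[L0]=22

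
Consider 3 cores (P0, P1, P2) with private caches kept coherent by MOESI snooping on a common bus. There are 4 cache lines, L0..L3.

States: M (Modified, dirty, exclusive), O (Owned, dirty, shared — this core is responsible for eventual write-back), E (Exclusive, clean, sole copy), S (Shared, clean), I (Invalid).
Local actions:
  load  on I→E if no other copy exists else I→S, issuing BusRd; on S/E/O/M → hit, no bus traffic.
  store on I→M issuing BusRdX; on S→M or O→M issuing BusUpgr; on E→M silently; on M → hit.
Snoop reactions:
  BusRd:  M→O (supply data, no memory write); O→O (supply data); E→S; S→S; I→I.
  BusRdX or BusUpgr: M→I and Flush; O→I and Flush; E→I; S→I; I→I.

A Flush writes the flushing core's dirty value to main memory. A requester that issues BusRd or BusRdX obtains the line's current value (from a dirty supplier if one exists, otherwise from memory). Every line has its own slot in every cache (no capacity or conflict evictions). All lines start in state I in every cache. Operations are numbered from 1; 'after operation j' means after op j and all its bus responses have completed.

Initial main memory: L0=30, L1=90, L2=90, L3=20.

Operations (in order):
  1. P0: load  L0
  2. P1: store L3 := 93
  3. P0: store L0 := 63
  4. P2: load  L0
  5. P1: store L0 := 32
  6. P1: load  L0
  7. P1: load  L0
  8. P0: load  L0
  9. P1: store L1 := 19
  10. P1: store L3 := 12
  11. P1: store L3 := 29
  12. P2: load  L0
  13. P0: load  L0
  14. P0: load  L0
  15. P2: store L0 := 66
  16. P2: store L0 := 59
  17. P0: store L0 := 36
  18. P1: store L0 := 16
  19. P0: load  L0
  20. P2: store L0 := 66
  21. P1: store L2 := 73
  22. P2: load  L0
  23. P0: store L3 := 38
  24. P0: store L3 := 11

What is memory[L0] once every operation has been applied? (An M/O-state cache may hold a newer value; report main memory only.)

memory[L0] = 16

step 1: P0: load  L0  ⟶  EII  (L0)  txn=BusRd  M[L0]=30
step 2: P1: store L3 := 93  ⟶  IMI  (L3)  txn=BusRdX  M[L3]=20
step 3: P0: store L0 := 63  ⟶  MII  (L0)  txn=∅  M[L0]=30
step 4: P2: load  L0  ⟶  OIS  (L0)  txn=BusRd  M[L0]=30
step 5: P1: store L0 := 32  ⟶  IMI  (L0)  txn=BusRdX+Flush  M[L0]=63
step 6: P1: load  L0  ⟶  IMI  (L0)  txn=∅  M[L0]=63
step 7: P1: load  L0  ⟶  IMI  (L0)  txn=∅  M[L0]=63
step 8: P0: load  L0  ⟶  SOI  (L0)  txn=BusRd  M[L0]=63
step 9: P1: store L1 := 19  ⟶  IMI  (L1)  txn=BusRdX  M[L1]=90
step 10: P1: store L3 := 12  ⟶  IMI  (L3)  txn=∅  M[L3]=20
step 11: P1: store L3 := 29  ⟶  IMI  (L3)  txn=∅  M[L3]=20
step 12: P2: load  L0  ⟶  SOS  (L0)  txn=BusRd  M[L0]=63
step 13: P0: load  L0  ⟶  SOS  (L0)  txn=∅  M[L0]=63
step 14: P0: load  L0  ⟶  SOS  (L0)  txn=∅  M[L0]=63
step 15: P2: store L0 := 66  ⟶  IIM  (L0)  txn=BusUpgr+Flush  M[L0]=32
step 16: P2: store L0 := 59  ⟶  IIM  (L0)  txn=∅  M[L0]=32
step 17: P0: store L0 := 36  ⟶  MII  (L0)  txn=BusRdX+Flush  M[L0]=59
step 18: P1: store L0 := 16  ⟶  IMI  (L0)  txn=BusRdX+Flush  M[L0]=36
step 19: P0: load  L0  ⟶  SOI  (L0)  txn=BusRd  M[L0]=36
step 20: P2: store L0 := 66  ⟶  IIM  (L0)  txn=BusRdX+Flush  M[L0]=16
step 21: P1: store L2 := 73  ⟶  IMI  (L2)  txn=BusRdX  M[L2]=90
step 22: P2: load  L0  ⟶  IIM  (L0)  txn=∅  M[L0]=16
step 23: P0: store L3 := 38  ⟶  MII  (L3)  txn=BusRdX+Flush  M[L3]=29
step 24: P0: store L3 := 11  ⟶  MII  (L3)  txn=∅  M[L3]=29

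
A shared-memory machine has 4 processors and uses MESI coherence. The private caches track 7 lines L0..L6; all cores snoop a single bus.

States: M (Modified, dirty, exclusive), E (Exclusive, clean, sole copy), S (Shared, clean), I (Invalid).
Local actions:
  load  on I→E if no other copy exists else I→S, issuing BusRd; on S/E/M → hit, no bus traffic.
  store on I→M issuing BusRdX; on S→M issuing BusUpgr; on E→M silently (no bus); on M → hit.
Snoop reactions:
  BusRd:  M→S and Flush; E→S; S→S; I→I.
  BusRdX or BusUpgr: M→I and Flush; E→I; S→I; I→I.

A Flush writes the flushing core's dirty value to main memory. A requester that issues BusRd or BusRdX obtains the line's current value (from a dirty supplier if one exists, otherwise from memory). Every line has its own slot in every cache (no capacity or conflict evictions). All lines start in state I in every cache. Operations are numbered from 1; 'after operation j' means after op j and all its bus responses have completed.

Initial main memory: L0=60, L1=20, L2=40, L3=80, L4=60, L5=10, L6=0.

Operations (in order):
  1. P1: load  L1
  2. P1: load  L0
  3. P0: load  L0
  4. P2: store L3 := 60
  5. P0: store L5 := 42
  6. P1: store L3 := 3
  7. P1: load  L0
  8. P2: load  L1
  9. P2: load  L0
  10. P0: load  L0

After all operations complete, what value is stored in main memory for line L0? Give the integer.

memory[L0] = 60

1. P1: load  L1  bus=[BusRd]  L1: P0=I P1=E P2=I P3=I  mem[L1]=20
2. P1: load  L0  bus=[BusRd]  L0: P0=I P1=E P2=I P3=I  mem[L0]=60
3. P0: load  L0  bus=[BusRd]  L0: P0=S P1=S P2=I P3=I  mem[L0]=60
4. P2: store L3 := 60  bus=[BusRdX]  L3: P0=I P1=I P2=M P3=I  mem[L3]=80
5. P0: store L5 := 42  bus=[BusRdX]  L5: P0=M P1=I P2=I P3=I  mem[L5]=10
6. P1: store L3 := 3  bus=[BusRdX,Flush]  L3: P0=I P1=M P2=I P3=I  mem[L3]=60
7. P1: load  L0  bus=[-]  L0: P0=S P1=S P2=I P3=I  mem[L0]=60
8. P2: load  L1  bus=[BusRd]  L1: P0=I P1=S P2=S P3=I  mem[L1]=20
9. P2: load  L0  bus=[BusRd]  L0: P0=S P1=S P2=S P3=I  mem[L0]=60
10. P0: load  L0  bus=[-]  L0: P0=S P1=S P2=S P3=I  mem[L0]=60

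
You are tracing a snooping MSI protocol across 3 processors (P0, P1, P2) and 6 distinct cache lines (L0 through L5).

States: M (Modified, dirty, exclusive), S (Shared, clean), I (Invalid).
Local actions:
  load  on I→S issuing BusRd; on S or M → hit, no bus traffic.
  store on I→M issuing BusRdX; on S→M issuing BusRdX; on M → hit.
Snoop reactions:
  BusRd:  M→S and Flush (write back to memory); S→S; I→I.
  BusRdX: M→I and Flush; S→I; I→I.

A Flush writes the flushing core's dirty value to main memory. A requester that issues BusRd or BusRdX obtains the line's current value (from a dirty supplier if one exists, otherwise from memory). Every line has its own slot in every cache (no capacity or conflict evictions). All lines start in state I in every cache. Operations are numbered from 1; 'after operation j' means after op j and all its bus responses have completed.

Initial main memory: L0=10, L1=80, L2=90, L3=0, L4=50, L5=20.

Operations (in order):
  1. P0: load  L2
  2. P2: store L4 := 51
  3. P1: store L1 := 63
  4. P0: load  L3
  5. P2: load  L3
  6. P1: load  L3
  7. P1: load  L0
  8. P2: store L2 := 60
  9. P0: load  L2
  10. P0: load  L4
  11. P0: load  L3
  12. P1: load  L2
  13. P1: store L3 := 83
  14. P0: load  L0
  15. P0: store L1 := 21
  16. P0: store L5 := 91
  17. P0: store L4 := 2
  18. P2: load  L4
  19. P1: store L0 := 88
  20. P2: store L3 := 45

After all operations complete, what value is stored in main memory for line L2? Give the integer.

memory[L2] = 60

step 1: P0: load  L2  ⟶  SII  (L2)  txn=BusRd  M[L2]=90
step 2: P2: store L4 := 51  ⟶  IIM  (L4)  txn=BusRdX  M[L4]=50
step 3: P1: store L1 := 63  ⟶  IMI  (L1)  txn=BusRdX  M[L1]=80
step 4: P0: load  L3  ⟶  SII  (L3)  txn=BusRd  M[L3]=0
step 5: P2: load  L3  ⟶  SIS  (L3)  txn=BusRd  M[L3]=0
step 6: P1: load  L3  ⟶  SSS  (L3)  txn=BusRd  M[L3]=0
step 7: P1: load  L0  ⟶  ISI  (L0)  txn=BusRd  M[L0]=10
step 8: P2: store L2 := 60  ⟶  IIM  (L2)  txn=BusRdX  M[L2]=90
step 9: P0: load  L2  ⟶  SIS  (L2)  txn=BusRd+Flush  M[L2]=60
step 10: P0: load  L4  ⟶  SIS  (L4)  txn=BusRd+Flush  M[L4]=51
step 11: P0: load  L3  ⟶  SSS  (L3)  txn=∅  M[L3]=0
step 12: P1: load  L2  ⟶  SSS  (L2)  txn=BusRd  M[L2]=60
step 13: P1: store L3 := 83  ⟶  IMI  (L3)  txn=BusRdX  M[L3]=0
step 14: P0: load  L0  ⟶  SSI  (L0)  txn=BusRd  M[L0]=10
step 15: P0: store L1 := 21  ⟶  MII  (L1)  txn=BusRdX+Flush  M[L1]=63
step 16: P0: store L5 := 91  ⟶  MII  (L5)  txn=BusRdX  M[L5]=20
step 17: P0: store L4 := 2  ⟶  MII  (L4)  txn=BusRdX  M[L4]=51
step 18: P2: load  L4  ⟶  SIS  (L4)  txn=BusRd+Flush  M[L4]=2
step 19: P1: store L0 := 88  ⟶  IMI  (L0)  txn=BusRdX  M[L0]=10
step 20: P2: store L3 := 45  ⟶  IIM  (L3)  txn=BusRdX+Flush  M[L3]=83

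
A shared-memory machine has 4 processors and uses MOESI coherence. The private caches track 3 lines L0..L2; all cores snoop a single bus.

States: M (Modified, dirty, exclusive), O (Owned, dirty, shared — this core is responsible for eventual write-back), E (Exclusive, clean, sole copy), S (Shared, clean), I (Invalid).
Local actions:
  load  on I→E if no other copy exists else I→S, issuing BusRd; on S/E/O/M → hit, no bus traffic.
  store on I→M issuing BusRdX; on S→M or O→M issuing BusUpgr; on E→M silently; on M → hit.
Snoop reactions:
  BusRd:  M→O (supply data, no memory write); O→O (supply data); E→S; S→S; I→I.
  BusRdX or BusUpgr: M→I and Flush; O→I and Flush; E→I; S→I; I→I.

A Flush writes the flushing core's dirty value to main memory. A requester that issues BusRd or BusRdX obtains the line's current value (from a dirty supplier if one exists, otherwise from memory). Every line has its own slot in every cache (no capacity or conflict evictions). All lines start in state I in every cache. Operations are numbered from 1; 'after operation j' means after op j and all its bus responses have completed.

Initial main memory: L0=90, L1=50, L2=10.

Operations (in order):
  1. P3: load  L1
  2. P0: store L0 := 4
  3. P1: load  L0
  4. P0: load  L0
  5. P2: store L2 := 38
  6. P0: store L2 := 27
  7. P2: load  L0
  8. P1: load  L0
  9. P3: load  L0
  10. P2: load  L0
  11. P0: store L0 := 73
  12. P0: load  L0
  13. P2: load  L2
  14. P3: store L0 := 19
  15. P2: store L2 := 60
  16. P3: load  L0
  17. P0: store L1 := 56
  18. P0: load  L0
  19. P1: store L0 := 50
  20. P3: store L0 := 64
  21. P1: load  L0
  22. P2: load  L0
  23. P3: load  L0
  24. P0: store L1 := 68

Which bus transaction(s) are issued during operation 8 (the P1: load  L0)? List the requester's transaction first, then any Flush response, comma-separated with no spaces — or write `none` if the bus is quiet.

[1] P3: load  L1 | P0:I, P1:I, P2:I, P3:E(50) | bus: BusRd
[2] P0: store L0 := 4 | P0:M(4), P1:I, P2:I, P3:I | bus: BusRdX
[3] P1: load  L0 | P0:O(4), P1:S(4), P2:I, P3:I | bus: BusRd
[4] P0: load  L0 | P0:O(4), P1:S(4), P2:I, P3:I | bus: none
[5] P2: store L2 := 38 | P0:I, P1:I, P2:M(38), P3:I | bus: BusRdX
[6] P0: store L2 := 27 | P0:M(27), P1:I, P2:I, P3:I | bus: BusRdX,Flush
[7] P2: load  L0 | P0:O(4), P1:S(4), P2:S(4), P3:I | bus: BusRd
[8] P1: load  L0 | P0:O(4), P1:S(4), P2:S(4), P3:I | bus: none
[9] P3: load  L0 | P0:O(4), P1:S(4), P2:S(4), P3:S(4) | bus: BusRd
[10] P2: load  L0 | P0:O(4), P1:S(4), P2:S(4), P3:S(4) | bus: none
[11] P0: store L0 := 73 | P0:M(73), P1:I, P2:I, P3:I | bus: BusUpgr
[12] P0: load  L0 | P0:M(73), P1:I, P2:I, P3:I | bus: none
[13] P2: load  L2 | P0:O(27), P1:I, P2:S(27), P3:I | bus: BusRd
[14] P3: store L0 := 19 | P0:I, P1:I, P2:I, P3:M(19) | bus: BusRdX,Flush
[15] P2: store L2 := 60 | P0:I, P1:I, P2:M(60), P3:I | bus: BusUpgr,Flush
[16] P3: load  L0 | P0:I, P1:I, P2:I, P3:M(19) | bus: none
[17] P0: store L1 := 56 | P0:M(56), P1:I, P2:I, P3:I | bus: BusRdX
[18] P0: load  L0 | P0:S(19), P1:I, P2:I, P3:O(19) | bus: BusRd
[19] P1: store L0 := 50 | P0:I, P1:M(50), P2:I, P3:I | bus: BusRdX,Flush
[20] P3: store L0 := 64 | P0:I, P1:I, P2:I, P3:M(64) | bus: BusRdX,Flush
[21] P1: load  L0 | P0:I, P1:S(64), P2:I, P3:O(64) | bus: BusRd
[22] P2: load  L0 | P0:I, P1:S(64), P2:S(64), P3:O(64) | bus: BusRd
[23] P3: load  L0 | P0:I, P1:S(64), P2:S(64), P3:O(64) | bus: none
[24] P0: store L1 := 68 | P0:M(68), P1:I, P2:I, P3:I | bus: none

bus = none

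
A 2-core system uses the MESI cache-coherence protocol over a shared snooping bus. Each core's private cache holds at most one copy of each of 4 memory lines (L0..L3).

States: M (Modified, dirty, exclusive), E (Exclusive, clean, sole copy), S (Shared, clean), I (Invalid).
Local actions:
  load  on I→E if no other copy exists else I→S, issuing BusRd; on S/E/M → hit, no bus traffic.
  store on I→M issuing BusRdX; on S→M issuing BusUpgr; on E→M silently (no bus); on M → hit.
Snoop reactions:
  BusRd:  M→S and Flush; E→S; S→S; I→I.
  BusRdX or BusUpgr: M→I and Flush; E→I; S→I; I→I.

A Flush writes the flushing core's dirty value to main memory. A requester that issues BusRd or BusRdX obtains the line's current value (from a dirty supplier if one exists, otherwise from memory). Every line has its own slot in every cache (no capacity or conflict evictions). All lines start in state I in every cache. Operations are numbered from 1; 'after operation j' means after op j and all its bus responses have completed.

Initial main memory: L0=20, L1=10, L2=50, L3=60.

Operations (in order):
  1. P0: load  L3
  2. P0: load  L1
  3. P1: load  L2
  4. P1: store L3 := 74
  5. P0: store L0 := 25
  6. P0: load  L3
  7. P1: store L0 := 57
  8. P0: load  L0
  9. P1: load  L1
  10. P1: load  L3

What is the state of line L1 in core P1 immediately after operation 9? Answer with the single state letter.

state = S

1. P0: load  L3  bus=[BusRd]  L3: P0=E P1=I  mem[L3]=60
2. P0: load  L1  bus=[BusRd]  L1: P0=E P1=I  mem[L1]=10
3. P1: load  L2  bus=[BusRd]  L2: P0=I P1=E  mem[L2]=50
4. P1: store L3 := 74  bus=[BusRdX]  L3: P0=I P1=M  mem[L3]=60
5. P0: store L0 := 25  bus=[BusRdX]  L0: P0=M P1=I  mem[L0]=20
6. P0: load  L3  bus=[BusRd,Flush]  L3: P0=S P1=S  mem[L3]=74
7. P1: store L0 := 57  bus=[BusRdX,Flush]  L0: P0=I P1=M  mem[L0]=25
8. P0: load  L0  bus=[BusRd,Flush]  L0: P0=S P1=S  mem[L0]=57
9. P1: load  L1  bus=[BusRd]  L1: P0=S P1=S  mem[L1]=10
10. P1: load  L3  bus=[-]  L3: P0=S P1=S  mem[L3]=74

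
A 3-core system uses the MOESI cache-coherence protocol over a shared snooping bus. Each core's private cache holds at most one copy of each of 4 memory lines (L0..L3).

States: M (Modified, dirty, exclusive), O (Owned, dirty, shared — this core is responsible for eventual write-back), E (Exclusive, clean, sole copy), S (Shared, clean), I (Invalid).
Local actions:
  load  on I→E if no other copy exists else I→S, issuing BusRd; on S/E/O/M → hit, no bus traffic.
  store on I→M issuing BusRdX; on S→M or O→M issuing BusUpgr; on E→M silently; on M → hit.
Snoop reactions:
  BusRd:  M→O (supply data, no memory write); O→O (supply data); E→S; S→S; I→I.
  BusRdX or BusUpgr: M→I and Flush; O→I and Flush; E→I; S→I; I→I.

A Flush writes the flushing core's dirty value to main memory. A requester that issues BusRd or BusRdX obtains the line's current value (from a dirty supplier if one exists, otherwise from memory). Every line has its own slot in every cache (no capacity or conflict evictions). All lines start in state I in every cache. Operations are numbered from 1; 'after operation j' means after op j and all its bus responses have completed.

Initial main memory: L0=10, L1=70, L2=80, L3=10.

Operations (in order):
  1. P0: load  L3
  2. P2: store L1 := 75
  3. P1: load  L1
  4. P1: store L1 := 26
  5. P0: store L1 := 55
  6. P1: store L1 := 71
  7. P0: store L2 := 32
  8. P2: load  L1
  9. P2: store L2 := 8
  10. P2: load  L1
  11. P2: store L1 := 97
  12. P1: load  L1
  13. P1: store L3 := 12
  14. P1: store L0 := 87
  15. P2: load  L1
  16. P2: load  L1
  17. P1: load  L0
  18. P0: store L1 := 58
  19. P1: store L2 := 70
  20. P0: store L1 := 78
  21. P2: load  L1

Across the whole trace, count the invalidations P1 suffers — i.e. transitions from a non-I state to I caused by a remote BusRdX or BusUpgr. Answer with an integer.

  op1 P0: load  L3 → E/I/I on L3; bus BusRd; mem=10
  op2 P2: store L1 := 75 → I/I/M on L1; bus BusRdX; mem=70
  op3 P1: load  L1 → I/S/O on L1; bus BusRd; mem=70
  op4 P1: store L1 := 26 → I/M/I on L1; bus BusUpgr Flush; mem=75
  op5 P0: store L1 := 55 → M/I/I on L1; bus BusRdX Flush; mem=26
  op6 P1: store L1 := 71 → I/M/I on L1; bus BusRdX Flush; mem=55
  op7 P0: store L2 := 32 → M/I/I on L2; bus BusRdX; mem=80
  op8 P2: load  L1 → I/O/S on L1; bus BusRd; mem=55
  op9 P2: store L2 := 8 → I/I/M on L2; bus BusRdX Flush; mem=32
  op10 P2: load  L1 → I/O/S on L1; bus (none); mem=55
  op11 P2: store L1 := 97 → I/I/M on L1; bus BusUpgr Flush; mem=71
  op12 P1: load  L1 → I/S/O on L1; bus BusRd; mem=71
  op13 P1: store L3 := 12 → I/M/I on L3; bus BusRdX; mem=10
  op14 P1: store L0 := 87 → I/M/I on L0; bus BusRdX; mem=10
  op15 P2: load  L1 → I/S/O on L1; bus (none); mem=71
  op16 P2: load  L1 → I/S/O on L1; bus (none); mem=71
  op17 P1: load  L0 → I/M/I on L0; bus (none); mem=10
  op18 P0: store L1 := 58 → M/I/I on L1; bus BusRdX Flush; mem=97
  op19 P1: store L2 := 70 → I/M/I on L2; bus BusRdX Flush; mem=8
  op20 P0: store L1 := 78 → M/I/I on L1; bus (none); mem=97
  op21 P2: load  L1 → O/I/S on L1; bus BusRd; mem=97

invalidations = 3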